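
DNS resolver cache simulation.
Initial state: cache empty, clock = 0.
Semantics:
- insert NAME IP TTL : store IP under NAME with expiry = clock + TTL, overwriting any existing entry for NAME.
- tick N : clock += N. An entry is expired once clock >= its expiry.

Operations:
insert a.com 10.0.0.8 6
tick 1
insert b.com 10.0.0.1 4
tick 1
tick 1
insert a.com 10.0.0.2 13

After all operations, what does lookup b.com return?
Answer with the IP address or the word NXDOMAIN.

Op 1: insert a.com -> 10.0.0.8 (expiry=0+6=6). clock=0
Op 2: tick 1 -> clock=1.
Op 3: insert b.com -> 10.0.0.1 (expiry=1+4=5). clock=1
Op 4: tick 1 -> clock=2.
Op 5: tick 1 -> clock=3.
Op 6: insert a.com -> 10.0.0.2 (expiry=3+13=16). clock=3
lookup b.com: present, ip=10.0.0.1 expiry=5 > clock=3

Answer: 10.0.0.1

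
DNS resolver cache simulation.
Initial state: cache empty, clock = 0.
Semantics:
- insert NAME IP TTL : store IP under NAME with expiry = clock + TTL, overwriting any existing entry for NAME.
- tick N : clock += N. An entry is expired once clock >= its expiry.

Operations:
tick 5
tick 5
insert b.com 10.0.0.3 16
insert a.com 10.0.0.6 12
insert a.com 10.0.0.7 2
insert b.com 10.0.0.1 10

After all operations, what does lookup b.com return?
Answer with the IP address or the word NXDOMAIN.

Answer: 10.0.0.1

Derivation:
Op 1: tick 5 -> clock=5.
Op 2: tick 5 -> clock=10.
Op 3: insert b.com -> 10.0.0.3 (expiry=10+16=26). clock=10
Op 4: insert a.com -> 10.0.0.6 (expiry=10+12=22). clock=10
Op 5: insert a.com -> 10.0.0.7 (expiry=10+2=12). clock=10
Op 6: insert b.com -> 10.0.0.1 (expiry=10+10=20). clock=10
lookup b.com: present, ip=10.0.0.1 expiry=20 > clock=10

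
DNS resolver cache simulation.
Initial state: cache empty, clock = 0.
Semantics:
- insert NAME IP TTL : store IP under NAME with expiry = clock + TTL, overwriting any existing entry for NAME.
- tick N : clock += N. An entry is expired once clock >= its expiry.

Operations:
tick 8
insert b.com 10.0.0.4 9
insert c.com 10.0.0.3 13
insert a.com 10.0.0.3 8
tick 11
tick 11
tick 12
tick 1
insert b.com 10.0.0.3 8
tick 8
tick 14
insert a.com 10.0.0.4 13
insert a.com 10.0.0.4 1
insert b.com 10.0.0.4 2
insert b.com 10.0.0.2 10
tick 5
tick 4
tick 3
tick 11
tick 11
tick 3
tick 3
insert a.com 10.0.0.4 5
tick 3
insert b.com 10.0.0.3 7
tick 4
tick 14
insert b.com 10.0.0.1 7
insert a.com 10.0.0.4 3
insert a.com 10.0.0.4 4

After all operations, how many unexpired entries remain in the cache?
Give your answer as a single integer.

Answer: 2

Derivation:
Op 1: tick 8 -> clock=8.
Op 2: insert b.com -> 10.0.0.4 (expiry=8+9=17). clock=8
Op 3: insert c.com -> 10.0.0.3 (expiry=8+13=21). clock=8
Op 4: insert a.com -> 10.0.0.3 (expiry=8+8=16). clock=8
Op 5: tick 11 -> clock=19. purged={a.com,b.com}
Op 6: tick 11 -> clock=30. purged={c.com}
Op 7: tick 12 -> clock=42.
Op 8: tick 1 -> clock=43.
Op 9: insert b.com -> 10.0.0.3 (expiry=43+8=51). clock=43
Op 10: tick 8 -> clock=51. purged={b.com}
Op 11: tick 14 -> clock=65.
Op 12: insert a.com -> 10.0.0.4 (expiry=65+13=78). clock=65
Op 13: insert a.com -> 10.0.0.4 (expiry=65+1=66). clock=65
Op 14: insert b.com -> 10.0.0.4 (expiry=65+2=67). clock=65
Op 15: insert b.com -> 10.0.0.2 (expiry=65+10=75). clock=65
Op 16: tick 5 -> clock=70. purged={a.com}
Op 17: tick 4 -> clock=74.
Op 18: tick 3 -> clock=77. purged={b.com}
Op 19: tick 11 -> clock=88.
Op 20: tick 11 -> clock=99.
Op 21: tick 3 -> clock=102.
Op 22: tick 3 -> clock=105.
Op 23: insert a.com -> 10.0.0.4 (expiry=105+5=110). clock=105
Op 24: tick 3 -> clock=108.
Op 25: insert b.com -> 10.0.0.3 (expiry=108+7=115). clock=108
Op 26: tick 4 -> clock=112. purged={a.com}
Op 27: tick 14 -> clock=126. purged={b.com}
Op 28: insert b.com -> 10.0.0.1 (expiry=126+7=133). clock=126
Op 29: insert a.com -> 10.0.0.4 (expiry=126+3=129). clock=126
Op 30: insert a.com -> 10.0.0.4 (expiry=126+4=130). clock=126
Final cache (unexpired): {a.com,b.com} -> size=2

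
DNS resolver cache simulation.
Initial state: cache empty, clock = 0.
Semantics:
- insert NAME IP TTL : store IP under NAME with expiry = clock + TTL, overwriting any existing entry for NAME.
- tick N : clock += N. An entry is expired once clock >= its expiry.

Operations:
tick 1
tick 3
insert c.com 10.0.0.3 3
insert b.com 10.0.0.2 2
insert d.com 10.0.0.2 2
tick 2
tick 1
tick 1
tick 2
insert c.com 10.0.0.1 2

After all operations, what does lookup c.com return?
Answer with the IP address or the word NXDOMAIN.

Op 1: tick 1 -> clock=1.
Op 2: tick 3 -> clock=4.
Op 3: insert c.com -> 10.0.0.3 (expiry=4+3=7). clock=4
Op 4: insert b.com -> 10.0.0.2 (expiry=4+2=6). clock=4
Op 5: insert d.com -> 10.0.0.2 (expiry=4+2=6). clock=4
Op 6: tick 2 -> clock=6. purged={b.com,d.com}
Op 7: tick 1 -> clock=7. purged={c.com}
Op 8: tick 1 -> clock=8.
Op 9: tick 2 -> clock=10.
Op 10: insert c.com -> 10.0.0.1 (expiry=10+2=12). clock=10
lookup c.com: present, ip=10.0.0.1 expiry=12 > clock=10

Answer: 10.0.0.1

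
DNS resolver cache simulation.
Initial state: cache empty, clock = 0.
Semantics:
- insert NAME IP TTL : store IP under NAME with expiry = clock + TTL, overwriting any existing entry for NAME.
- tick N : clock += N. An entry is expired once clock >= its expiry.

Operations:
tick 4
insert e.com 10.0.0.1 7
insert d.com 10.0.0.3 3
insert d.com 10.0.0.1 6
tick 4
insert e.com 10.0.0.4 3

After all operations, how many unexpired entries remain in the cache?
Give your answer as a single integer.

Op 1: tick 4 -> clock=4.
Op 2: insert e.com -> 10.0.0.1 (expiry=4+7=11). clock=4
Op 3: insert d.com -> 10.0.0.3 (expiry=4+3=7). clock=4
Op 4: insert d.com -> 10.0.0.1 (expiry=4+6=10). clock=4
Op 5: tick 4 -> clock=8.
Op 6: insert e.com -> 10.0.0.4 (expiry=8+3=11). clock=8
Final cache (unexpired): {d.com,e.com} -> size=2

Answer: 2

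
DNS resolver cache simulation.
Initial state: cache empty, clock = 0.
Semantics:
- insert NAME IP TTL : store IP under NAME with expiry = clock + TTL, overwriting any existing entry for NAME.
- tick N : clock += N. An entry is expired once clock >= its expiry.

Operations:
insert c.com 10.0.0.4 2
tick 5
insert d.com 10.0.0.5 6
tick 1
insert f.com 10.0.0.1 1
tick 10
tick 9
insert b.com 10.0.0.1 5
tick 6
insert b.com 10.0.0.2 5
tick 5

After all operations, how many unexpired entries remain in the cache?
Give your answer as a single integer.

Op 1: insert c.com -> 10.0.0.4 (expiry=0+2=2). clock=0
Op 2: tick 5 -> clock=5. purged={c.com}
Op 3: insert d.com -> 10.0.0.5 (expiry=5+6=11). clock=5
Op 4: tick 1 -> clock=6.
Op 5: insert f.com -> 10.0.0.1 (expiry=6+1=7). clock=6
Op 6: tick 10 -> clock=16. purged={d.com,f.com}
Op 7: tick 9 -> clock=25.
Op 8: insert b.com -> 10.0.0.1 (expiry=25+5=30). clock=25
Op 9: tick 6 -> clock=31. purged={b.com}
Op 10: insert b.com -> 10.0.0.2 (expiry=31+5=36). clock=31
Op 11: tick 5 -> clock=36. purged={b.com}
Final cache (unexpired): {} -> size=0

Answer: 0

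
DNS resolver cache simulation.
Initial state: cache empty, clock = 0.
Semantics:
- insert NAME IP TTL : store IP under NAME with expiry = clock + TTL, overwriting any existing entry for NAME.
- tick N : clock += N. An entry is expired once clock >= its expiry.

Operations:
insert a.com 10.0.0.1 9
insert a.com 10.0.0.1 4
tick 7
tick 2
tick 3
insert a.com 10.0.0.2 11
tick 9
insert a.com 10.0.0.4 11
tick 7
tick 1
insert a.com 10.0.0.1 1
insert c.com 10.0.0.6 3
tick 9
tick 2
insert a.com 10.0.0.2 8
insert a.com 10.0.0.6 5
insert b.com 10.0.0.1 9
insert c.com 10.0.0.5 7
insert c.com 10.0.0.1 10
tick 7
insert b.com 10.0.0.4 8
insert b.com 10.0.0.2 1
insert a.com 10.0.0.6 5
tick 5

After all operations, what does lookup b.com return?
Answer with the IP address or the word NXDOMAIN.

Answer: NXDOMAIN

Derivation:
Op 1: insert a.com -> 10.0.0.1 (expiry=0+9=9). clock=0
Op 2: insert a.com -> 10.0.0.1 (expiry=0+4=4). clock=0
Op 3: tick 7 -> clock=7. purged={a.com}
Op 4: tick 2 -> clock=9.
Op 5: tick 3 -> clock=12.
Op 6: insert a.com -> 10.0.0.2 (expiry=12+11=23). clock=12
Op 7: tick 9 -> clock=21.
Op 8: insert a.com -> 10.0.0.4 (expiry=21+11=32). clock=21
Op 9: tick 7 -> clock=28.
Op 10: tick 1 -> clock=29.
Op 11: insert a.com -> 10.0.0.1 (expiry=29+1=30). clock=29
Op 12: insert c.com -> 10.0.0.6 (expiry=29+3=32). clock=29
Op 13: tick 9 -> clock=38. purged={a.com,c.com}
Op 14: tick 2 -> clock=40.
Op 15: insert a.com -> 10.0.0.2 (expiry=40+8=48). clock=40
Op 16: insert a.com -> 10.0.0.6 (expiry=40+5=45). clock=40
Op 17: insert b.com -> 10.0.0.1 (expiry=40+9=49). clock=40
Op 18: insert c.com -> 10.0.0.5 (expiry=40+7=47). clock=40
Op 19: insert c.com -> 10.0.0.1 (expiry=40+10=50). clock=40
Op 20: tick 7 -> clock=47. purged={a.com}
Op 21: insert b.com -> 10.0.0.4 (expiry=47+8=55). clock=47
Op 22: insert b.com -> 10.0.0.2 (expiry=47+1=48). clock=47
Op 23: insert a.com -> 10.0.0.6 (expiry=47+5=52). clock=47
Op 24: tick 5 -> clock=52. purged={a.com,b.com,c.com}
lookup b.com: not in cache (expired or never inserted)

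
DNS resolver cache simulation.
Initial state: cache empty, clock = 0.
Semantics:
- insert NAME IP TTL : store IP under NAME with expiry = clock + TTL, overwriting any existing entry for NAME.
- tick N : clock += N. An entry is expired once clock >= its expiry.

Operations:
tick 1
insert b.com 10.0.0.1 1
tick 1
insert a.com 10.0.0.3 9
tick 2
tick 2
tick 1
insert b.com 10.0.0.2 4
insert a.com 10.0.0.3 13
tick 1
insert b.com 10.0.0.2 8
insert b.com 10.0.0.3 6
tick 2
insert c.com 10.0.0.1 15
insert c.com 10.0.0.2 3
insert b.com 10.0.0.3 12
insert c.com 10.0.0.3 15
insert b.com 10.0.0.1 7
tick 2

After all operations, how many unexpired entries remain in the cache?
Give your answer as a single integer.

Answer: 3

Derivation:
Op 1: tick 1 -> clock=1.
Op 2: insert b.com -> 10.0.0.1 (expiry=1+1=2). clock=1
Op 3: tick 1 -> clock=2. purged={b.com}
Op 4: insert a.com -> 10.0.0.3 (expiry=2+9=11). clock=2
Op 5: tick 2 -> clock=4.
Op 6: tick 2 -> clock=6.
Op 7: tick 1 -> clock=7.
Op 8: insert b.com -> 10.0.0.2 (expiry=7+4=11). clock=7
Op 9: insert a.com -> 10.0.0.3 (expiry=7+13=20). clock=7
Op 10: tick 1 -> clock=8.
Op 11: insert b.com -> 10.0.0.2 (expiry=8+8=16). clock=8
Op 12: insert b.com -> 10.0.0.3 (expiry=8+6=14). clock=8
Op 13: tick 2 -> clock=10.
Op 14: insert c.com -> 10.0.0.1 (expiry=10+15=25). clock=10
Op 15: insert c.com -> 10.0.0.2 (expiry=10+3=13). clock=10
Op 16: insert b.com -> 10.0.0.3 (expiry=10+12=22). clock=10
Op 17: insert c.com -> 10.0.0.3 (expiry=10+15=25). clock=10
Op 18: insert b.com -> 10.0.0.1 (expiry=10+7=17). clock=10
Op 19: tick 2 -> clock=12.
Final cache (unexpired): {a.com,b.com,c.com} -> size=3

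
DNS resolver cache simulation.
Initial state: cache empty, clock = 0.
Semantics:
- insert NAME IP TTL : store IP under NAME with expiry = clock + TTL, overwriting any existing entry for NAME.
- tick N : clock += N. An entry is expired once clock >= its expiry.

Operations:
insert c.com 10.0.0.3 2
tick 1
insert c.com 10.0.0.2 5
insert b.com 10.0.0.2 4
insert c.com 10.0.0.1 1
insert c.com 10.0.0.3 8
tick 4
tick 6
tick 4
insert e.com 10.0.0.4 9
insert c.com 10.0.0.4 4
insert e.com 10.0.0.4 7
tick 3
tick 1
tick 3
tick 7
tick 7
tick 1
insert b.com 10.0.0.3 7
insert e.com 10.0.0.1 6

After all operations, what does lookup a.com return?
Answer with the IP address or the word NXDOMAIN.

Op 1: insert c.com -> 10.0.0.3 (expiry=0+2=2). clock=0
Op 2: tick 1 -> clock=1.
Op 3: insert c.com -> 10.0.0.2 (expiry=1+5=6). clock=1
Op 4: insert b.com -> 10.0.0.2 (expiry=1+4=5). clock=1
Op 5: insert c.com -> 10.0.0.1 (expiry=1+1=2). clock=1
Op 6: insert c.com -> 10.0.0.3 (expiry=1+8=9). clock=1
Op 7: tick 4 -> clock=5. purged={b.com}
Op 8: tick 6 -> clock=11. purged={c.com}
Op 9: tick 4 -> clock=15.
Op 10: insert e.com -> 10.0.0.4 (expiry=15+9=24). clock=15
Op 11: insert c.com -> 10.0.0.4 (expiry=15+4=19). clock=15
Op 12: insert e.com -> 10.0.0.4 (expiry=15+7=22). clock=15
Op 13: tick 3 -> clock=18.
Op 14: tick 1 -> clock=19. purged={c.com}
Op 15: tick 3 -> clock=22. purged={e.com}
Op 16: tick 7 -> clock=29.
Op 17: tick 7 -> clock=36.
Op 18: tick 1 -> clock=37.
Op 19: insert b.com -> 10.0.0.3 (expiry=37+7=44). clock=37
Op 20: insert e.com -> 10.0.0.1 (expiry=37+6=43). clock=37
lookup a.com: not in cache (expired or never inserted)

Answer: NXDOMAIN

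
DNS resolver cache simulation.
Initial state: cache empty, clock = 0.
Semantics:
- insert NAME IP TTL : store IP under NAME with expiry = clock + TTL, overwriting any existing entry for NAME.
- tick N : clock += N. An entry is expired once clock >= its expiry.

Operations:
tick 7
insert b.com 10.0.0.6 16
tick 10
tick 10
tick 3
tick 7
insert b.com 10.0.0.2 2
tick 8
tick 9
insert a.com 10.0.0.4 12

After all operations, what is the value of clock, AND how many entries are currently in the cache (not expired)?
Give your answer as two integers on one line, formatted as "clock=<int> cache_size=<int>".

Op 1: tick 7 -> clock=7.
Op 2: insert b.com -> 10.0.0.6 (expiry=7+16=23). clock=7
Op 3: tick 10 -> clock=17.
Op 4: tick 10 -> clock=27. purged={b.com}
Op 5: tick 3 -> clock=30.
Op 6: tick 7 -> clock=37.
Op 7: insert b.com -> 10.0.0.2 (expiry=37+2=39). clock=37
Op 8: tick 8 -> clock=45. purged={b.com}
Op 9: tick 9 -> clock=54.
Op 10: insert a.com -> 10.0.0.4 (expiry=54+12=66). clock=54
Final clock = 54
Final cache (unexpired): {a.com} -> size=1

Answer: clock=54 cache_size=1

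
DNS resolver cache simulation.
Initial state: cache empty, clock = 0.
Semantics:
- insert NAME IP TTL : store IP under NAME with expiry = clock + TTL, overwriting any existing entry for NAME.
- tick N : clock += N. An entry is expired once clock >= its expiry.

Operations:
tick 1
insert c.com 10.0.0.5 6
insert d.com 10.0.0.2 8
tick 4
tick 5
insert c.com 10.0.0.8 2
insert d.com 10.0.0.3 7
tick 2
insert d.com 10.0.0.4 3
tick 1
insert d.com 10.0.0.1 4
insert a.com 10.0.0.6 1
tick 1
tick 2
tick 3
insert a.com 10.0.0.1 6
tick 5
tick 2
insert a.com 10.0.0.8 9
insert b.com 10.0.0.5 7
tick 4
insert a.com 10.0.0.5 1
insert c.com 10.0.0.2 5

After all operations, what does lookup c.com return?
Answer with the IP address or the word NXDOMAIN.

Answer: 10.0.0.2

Derivation:
Op 1: tick 1 -> clock=1.
Op 2: insert c.com -> 10.0.0.5 (expiry=1+6=7). clock=1
Op 3: insert d.com -> 10.0.0.2 (expiry=1+8=9). clock=1
Op 4: tick 4 -> clock=5.
Op 5: tick 5 -> clock=10. purged={c.com,d.com}
Op 6: insert c.com -> 10.0.0.8 (expiry=10+2=12). clock=10
Op 7: insert d.com -> 10.0.0.3 (expiry=10+7=17). clock=10
Op 8: tick 2 -> clock=12. purged={c.com}
Op 9: insert d.com -> 10.0.0.4 (expiry=12+3=15). clock=12
Op 10: tick 1 -> clock=13.
Op 11: insert d.com -> 10.0.0.1 (expiry=13+4=17). clock=13
Op 12: insert a.com -> 10.0.0.6 (expiry=13+1=14). clock=13
Op 13: tick 1 -> clock=14. purged={a.com}
Op 14: tick 2 -> clock=16.
Op 15: tick 3 -> clock=19. purged={d.com}
Op 16: insert a.com -> 10.0.0.1 (expiry=19+6=25). clock=19
Op 17: tick 5 -> clock=24.
Op 18: tick 2 -> clock=26. purged={a.com}
Op 19: insert a.com -> 10.0.0.8 (expiry=26+9=35). clock=26
Op 20: insert b.com -> 10.0.0.5 (expiry=26+7=33). clock=26
Op 21: tick 4 -> clock=30.
Op 22: insert a.com -> 10.0.0.5 (expiry=30+1=31). clock=30
Op 23: insert c.com -> 10.0.0.2 (expiry=30+5=35). clock=30
lookup c.com: present, ip=10.0.0.2 expiry=35 > clock=30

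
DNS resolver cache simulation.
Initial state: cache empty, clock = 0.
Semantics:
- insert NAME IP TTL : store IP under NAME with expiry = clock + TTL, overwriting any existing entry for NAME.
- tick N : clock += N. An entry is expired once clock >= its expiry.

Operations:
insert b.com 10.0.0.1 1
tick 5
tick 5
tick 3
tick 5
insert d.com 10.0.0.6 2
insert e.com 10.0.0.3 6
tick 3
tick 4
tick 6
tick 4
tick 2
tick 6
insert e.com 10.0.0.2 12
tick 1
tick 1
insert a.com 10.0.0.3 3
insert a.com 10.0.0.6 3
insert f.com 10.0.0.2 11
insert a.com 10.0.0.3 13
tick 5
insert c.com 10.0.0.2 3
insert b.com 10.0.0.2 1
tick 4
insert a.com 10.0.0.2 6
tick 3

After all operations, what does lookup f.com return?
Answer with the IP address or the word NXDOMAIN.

Answer: NXDOMAIN

Derivation:
Op 1: insert b.com -> 10.0.0.1 (expiry=0+1=1). clock=0
Op 2: tick 5 -> clock=5. purged={b.com}
Op 3: tick 5 -> clock=10.
Op 4: tick 3 -> clock=13.
Op 5: tick 5 -> clock=18.
Op 6: insert d.com -> 10.0.0.6 (expiry=18+2=20). clock=18
Op 7: insert e.com -> 10.0.0.3 (expiry=18+6=24). clock=18
Op 8: tick 3 -> clock=21. purged={d.com}
Op 9: tick 4 -> clock=25. purged={e.com}
Op 10: tick 6 -> clock=31.
Op 11: tick 4 -> clock=35.
Op 12: tick 2 -> clock=37.
Op 13: tick 6 -> clock=43.
Op 14: insert e.com -> 10.0.0.2 (expiry=43+12=55). clock=43
Op 15: tick 1 -> clock=44.
Op 16: tick 1 -> clock=45.
Op 17: insert a.com -> 10.0.0.3 (expiry=45+3=48). clock=45
Op 18: insert a.com -> 10.0.0.6 (expiry=45+3=48). clock=45
Op 19: insert f.com -> 10.0.0.2 (expiry=45+11=56). clock=45
Op 20: insert a.com -> 10.0.0.3 (expiry=45+13=58). clock=45
Op 21: tick 5 -> clock=50.
Op 22: insert c.com -> 10.0.0.2 (expiry=50+3=53). clock=50
Op 23: insert b.com -> 10.0.0.2 (expiry=50+1=51). clock=50
Op 24: tick 4 -> clock=54. purged={b.com,c.com}
Op 25: insert a.com -> 10.0.0.2 (expiry=54+6=60). clock=54
Op 26: tick 3 -> clock=57. purged={e.com,f.com}
lookup f.com: not in cache (expired or never inserted)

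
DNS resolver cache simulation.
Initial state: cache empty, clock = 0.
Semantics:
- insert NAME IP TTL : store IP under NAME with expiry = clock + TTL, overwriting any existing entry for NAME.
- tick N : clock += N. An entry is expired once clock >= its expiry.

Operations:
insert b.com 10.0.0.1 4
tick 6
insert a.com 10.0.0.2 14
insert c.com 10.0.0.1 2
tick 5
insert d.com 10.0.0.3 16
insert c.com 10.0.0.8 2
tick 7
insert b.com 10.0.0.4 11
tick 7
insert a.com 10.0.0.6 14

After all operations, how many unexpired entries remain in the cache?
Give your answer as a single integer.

Op 1: insert b.com -> 10.0.0.1 (expiry=0+4=4). clock=0
Op 2: tick 6 -> clock=6. purged={b.com}
Op 3: insert a.com -> 10.0.0.2 (expiry=6+14=20). clock=6
Op 4: insert c.com -> 10.0.0.1 (expiry=6+2=8). clock=6
Op 5: tick 5 -> clock=11. purged={c.com}
Op 6: insert d.com -> 10.0.0.3 (expiry=11+16=27). clock=11
Op 7: insert c.com -> 10.0.0.8 (expiry=11+2=13). clock=11
Op 8: tick 7 -> clock=18. purged={c.com}
Op 9: insert b.com -> 10.0.0.4 (expiry=18+11=29). clock=18
Op 10: tick 7 -> clock=25. purged={a.com}
Op 11: insert a.com -> 10.0.0.6 (expiry=25+14=39). clock=25
Final cache (unexpired): {a.com,b.com,d.com} -> size=3

Answer: 3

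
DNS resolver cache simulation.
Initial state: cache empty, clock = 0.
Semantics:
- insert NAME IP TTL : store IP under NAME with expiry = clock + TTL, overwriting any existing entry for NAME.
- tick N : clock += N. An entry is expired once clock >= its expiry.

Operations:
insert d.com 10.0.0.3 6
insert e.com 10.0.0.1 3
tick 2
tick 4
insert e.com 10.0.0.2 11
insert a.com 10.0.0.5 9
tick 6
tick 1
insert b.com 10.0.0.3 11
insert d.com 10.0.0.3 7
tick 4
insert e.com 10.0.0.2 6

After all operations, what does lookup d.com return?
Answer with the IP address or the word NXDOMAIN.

Op 1: insert d.com -> 10.0.0.3 (expiry=0+6=6). clock=0
Op 2: insert e.com -> 10.0.0.1 (expiry=0+3=3). clock=0
Op 3: tick 2 -> clock=2.
Op 4: tick 4 -> clock=6. purged={d.com,e.com}
Op 5: insert e.com -> 10.0.0.2 (expiry=6+11=17). clock=6
Op 6: insert a.com -> 10.0.0.5 (expiry=6+9=15). clock=6
Op 7: tick 6 -> clock=12.
Op 8: tick 1 -> clock=13.
Op 9: insert b.com -> 10.0.0.3 (expiry=13+11=24). clock=13
Op 10: insert d.com -> 10.0.0.3 (expiry=13+7=20). clock=13
Op 11: tick 4 -> clock=17. purged={a.com,e.com}
Op 12: insert e.com -> 10.0.0.2 (expiry=17+6=23). clock=17
lookup d.com: present, ip=10.0.0.3 expiry=20 > clock=17

Answer: 10.0.0.3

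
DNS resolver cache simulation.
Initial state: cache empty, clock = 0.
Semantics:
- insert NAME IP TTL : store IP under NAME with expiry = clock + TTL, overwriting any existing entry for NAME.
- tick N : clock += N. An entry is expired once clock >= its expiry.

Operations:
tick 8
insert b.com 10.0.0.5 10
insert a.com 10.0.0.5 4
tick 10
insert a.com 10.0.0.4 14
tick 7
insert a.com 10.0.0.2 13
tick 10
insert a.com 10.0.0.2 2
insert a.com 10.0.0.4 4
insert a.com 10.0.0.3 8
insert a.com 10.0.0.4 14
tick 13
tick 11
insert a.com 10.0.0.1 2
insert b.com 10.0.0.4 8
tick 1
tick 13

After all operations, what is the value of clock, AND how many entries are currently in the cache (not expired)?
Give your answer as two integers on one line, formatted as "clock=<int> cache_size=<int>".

Op 1: tick 8 -> clock=8.
Op 2: insert b.com -> 10.0.0.5 (expiry=8+10=18). clock=8
Op 3: insert a.com -> 10.0.0.5 (expiry=8+4=12). clock=8
Op 4: tick 10 -> clock=18. purged={a.com,b.com}
Op 5: insert a.com -> 10.0.0.4 (expiry=18+14=32). clock=18
Op 6: tick 7 -> clock=25.
Op 7: insert a.com -> 10.0.0.2 (expiry=25+13=38). clock=25
Op 8: tick 10 -> clock=35.
Op 9: insert a.com -> 10.0.0.2 (expiry=35+2=37). clock=35
Op 10: insert a.com -> 10.0.0.4 (expiry=35+4=39). clock=35
Op 11: insert a.com -> 10.0.0.3 (expiry=35+8=43). clock=35
Op 12: insert a.com -> 10.0.0.4 (expiry=35+14=49). clock=35
Op 13: tick 13 -> clock=48.
Op 14: tick 11 -> clock=59. purged={a.com}
Op 15: insert a.com -> 10.0.0.1 (expiry=59+2=61). clock=59
Op 16: insert b.com -> 10.0.0.4 (expiry=59+8=67). clock=59
Op 17: tick 1 -> clock=60.
Op 18: tick 13 -> clock=73. purged={a.com,b.com}
Final clock = 73
Final cache (unexpired): {} -> size=0

Answer: clock=73 cache_size=0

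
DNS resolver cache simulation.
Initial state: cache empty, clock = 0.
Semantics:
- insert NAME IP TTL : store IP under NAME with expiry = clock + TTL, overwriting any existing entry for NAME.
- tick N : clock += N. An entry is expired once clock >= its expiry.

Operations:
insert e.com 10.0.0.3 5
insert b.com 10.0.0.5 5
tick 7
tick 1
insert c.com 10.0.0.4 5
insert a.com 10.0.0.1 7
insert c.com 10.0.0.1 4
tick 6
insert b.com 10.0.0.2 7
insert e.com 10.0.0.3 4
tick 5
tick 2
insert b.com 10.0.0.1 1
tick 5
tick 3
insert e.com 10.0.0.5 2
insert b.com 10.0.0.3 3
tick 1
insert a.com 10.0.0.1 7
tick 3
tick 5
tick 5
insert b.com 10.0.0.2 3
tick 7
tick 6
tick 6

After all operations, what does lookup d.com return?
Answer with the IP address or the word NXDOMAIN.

Op 1: insert e.com -> 10.0.0.3 (expiry=0+5=5). clock=0
Op 2: insert b.com -> 10.0.0.5 (expiry=0+5=5). clock=0
Op 3: tick 7 -> clock=7. purged={b.com,e.com}
Op 4: tick 1 -> clock=8.
Op 5: insert c.com -> 10.0.0.4 (expiry=8+5=13). clock=8
Op 6: insert a.com -> 10.0.0.1 (expiry=8+7=15). clock=8
Op 7: insert c.com -> 10.0.0.1 (expiry=8+4=12). clock=8
Op 8: tick 6 -> clock=14. purged={c.com}
Op 9: insert b.com -> 10.0.0.2 (expiry=14+7=21). clock=14
Op 10: insert e.com -> 10.0.0.3 (expiry=14+4=18). clock=14
Op 11: tick 5 -> clock=19. purged={a.com,e.com}
Op 12: tick 2 -> clock=21. purged={b.com}
Op 13: insert b.com -> 10.0.0.1 (expiry=21+1=22). clock=21
Op 14: tick 5 -> clock=26. purged={b.com}
Op 15: tick 3 -> clock=29.
Op 16: insert e.com -> 10.0.0.5 (expiry=29+2=31). clock=29
Op 17: insert b.com -> 10.0.0.3 (expiry=29+3=32). clock=29
Op 18: tick 1 -> clock=30.
Op 19: insert a.com -> 10.0.0.1 (expiry=30+7=37). clock=30
Op 20: tick 3 -> clock=33. purged={b.com,e.com}
Op 21: tick 5 -> clock=38. purged={a.com}
Op 22: tick 5 -> clock=43.
Op 23: insert b.com -> 10.0.0.2 (expiry=43+3=46). clock=43
Op 24: tick 7 -> clock=50. purged={b.com}
Op 25: tick 6 -> clock=56.
Op 26: tick 6 -> clock=62.
lookup d.com: not in cache (expired or never inserted)

Answer: NXDOMAIN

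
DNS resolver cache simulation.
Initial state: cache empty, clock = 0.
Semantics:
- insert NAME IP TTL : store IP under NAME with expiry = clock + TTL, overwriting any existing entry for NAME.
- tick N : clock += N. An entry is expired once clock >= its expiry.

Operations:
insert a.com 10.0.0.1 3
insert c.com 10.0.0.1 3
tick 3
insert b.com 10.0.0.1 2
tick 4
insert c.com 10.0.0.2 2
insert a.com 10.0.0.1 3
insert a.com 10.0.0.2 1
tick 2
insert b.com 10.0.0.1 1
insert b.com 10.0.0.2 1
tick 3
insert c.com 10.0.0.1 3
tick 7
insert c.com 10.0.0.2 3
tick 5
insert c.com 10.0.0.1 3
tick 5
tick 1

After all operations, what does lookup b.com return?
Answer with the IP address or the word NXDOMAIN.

Answer: NXDOMAIN

Derivation:
Op 1: insert a.com -> 10.0.0.1 (expiry=0+3=3). clock=0
Op 2: insert c.com -> 10.0.0.1 (expiry=0+3=3). clock=0
Op 3: tick 3 -> clock=3. purged={a.com,c.com}
Op 4: insert b.com -> 10.0.0.1 (expiry=3+2=5). clock=3
Op 5: tick 4 -> clock=7. purged={b.com}
Op 6: insert c.com -> 10.0.0.2 (expiry=7+2=9). clock=7
Op 7: insert a.com -> 10.0.0.1 (expiry=7+3=10). clock=7
Op 8: insert a.com -> 10.0.0.2 (expiry=7+1=8). clock=7
Op 9: tick 2 -> clock=9. purged={a.com,c.com}
Op 10: insert b.com -> 10.0.0.1 (expiry=9+1=10). clock=9
Op 11: insert b.com -> 10.0.0.2 (expiry=9+1=10). clock=9
Op 12: tick 3 -> clock=12. purged={b.com}
Op 13: insert c.com -> 10.0.0.1 (expiry=12+3=15). clock=12
Op 14: tick 7 -> clock=19. purged={c.com}
Op 15: insert c.com -> 10.0.0.2 (expiry=19+3=22). clock=19
Op 16: tick 5 -> clock=24. purged={c.com}
Op 17: insert c.com -> 10.0.0.1 (expiry=24+3=27). clock=24
Op 18: tick 5 -> clock=29. purged={c.com}
Op 19: tick 1 -> clock=30.
lookup b.com: not in cache (expired or never inserted)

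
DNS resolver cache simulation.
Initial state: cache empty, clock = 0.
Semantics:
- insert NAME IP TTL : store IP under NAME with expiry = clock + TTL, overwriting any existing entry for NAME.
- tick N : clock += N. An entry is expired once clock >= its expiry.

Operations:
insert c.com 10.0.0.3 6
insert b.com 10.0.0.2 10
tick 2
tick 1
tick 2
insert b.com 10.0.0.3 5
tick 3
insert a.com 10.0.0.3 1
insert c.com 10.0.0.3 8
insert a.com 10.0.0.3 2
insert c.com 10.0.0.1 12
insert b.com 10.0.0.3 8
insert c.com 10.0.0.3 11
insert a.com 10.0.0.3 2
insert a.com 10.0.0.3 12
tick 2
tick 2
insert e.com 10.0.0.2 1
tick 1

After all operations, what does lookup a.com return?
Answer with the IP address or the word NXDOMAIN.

Answer: 10.0.0.3

Derivation:
Op 1: insert c.com -> 10.0.0.3 (expiry=0+6=6). clock=0
Op 2: insert b.com -> 10.0.0.2 (expiry=0+10=10). clock=0
Op 3: tick 2 -> clock=2.
Op 4: tick 1 -> clock=3.
Op 5: tick 2 -> clock=5.
Op 6: insert b.com -> 10.0.0.3 (expiry=5+5=10). clock=5
Op 7: tick 3 -> clock=8. purged={c.com}
Op 8: insert a.com -> 10.0.0.3 (expiry=8+1=9). clock=8
Op 9: insert c.com -> 10.0.0.3 (expiry=8+8=16). clock=8
Op 10: insert a.com -> 10.0.0.3 (expiry=8+2=10). clock=8
Op 11: insert c.com -> 10.0.0.1 (expiry=8+12=20). clock=8
Op 12: insert b.com -> 10.0.0.3 (expiry=8+8=16). clock=8
Op 13: insert c.com -> 10.0.0.3 (expiry=8+11=19). clock=8
Op 14: insert a.com -> 10.0.0.3 (expiry=8+2=10). clock=8
Op 15: insert a.com -> 10.0.0.3 (expiry=8+12=20). clock=8
Op 16: tick 2 -> clock=10.
Op 17: tick 2 -> clock=12.
Op 18: insert e.com -> 10.0.0.2 (expiry=12+1=13). clock=12
Op 19: tick 1 -> clock=13. purged={e.com}
lookup a.com: present, ip=10.0.0.3 expiry=20 > clock=13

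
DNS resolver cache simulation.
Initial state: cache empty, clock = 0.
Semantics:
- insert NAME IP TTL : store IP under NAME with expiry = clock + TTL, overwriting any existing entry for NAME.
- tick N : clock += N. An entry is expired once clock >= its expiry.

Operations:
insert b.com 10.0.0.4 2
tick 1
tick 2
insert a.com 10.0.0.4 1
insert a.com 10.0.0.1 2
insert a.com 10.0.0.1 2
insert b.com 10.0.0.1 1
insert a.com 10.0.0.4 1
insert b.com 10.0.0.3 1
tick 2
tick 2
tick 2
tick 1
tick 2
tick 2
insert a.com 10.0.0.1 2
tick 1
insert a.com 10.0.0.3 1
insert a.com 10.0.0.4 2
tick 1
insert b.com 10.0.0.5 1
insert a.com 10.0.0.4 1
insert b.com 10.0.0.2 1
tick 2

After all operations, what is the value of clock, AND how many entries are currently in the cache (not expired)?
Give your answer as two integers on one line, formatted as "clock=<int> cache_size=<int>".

Answer: clock=18 cache_size=0

Derivation:
Op 1: insert b.com -> 10.0.0.4 (expiry=0+2=2). clock=0
Op 2: tick 1 -> clock=1.
Op 3: tick 2 -> clock=3. purged={b.com}
Op 4: insert a.com -> 10.0.0.4 (expiry=3+1=4). clock=3
Op 5: insert a.com -> 10.0.0.1 (expiry=3+2=5). clock=3
Op 6: insert a.com -> 10.0.0.1 (expiry=3+2=5). clock=3
Op 7: insert b.com -> 10.0.0.1 (expiry=3+1=4). clock=3
Op 8: insert a.com -> 10.0.0.4 (expiry=3+1=4). clock=3
Op 9: insert b.com -> 10.0.0.3 (expiry=3+1=4). clock=3
Op 10: tick 2 -> clock=5. purged={a.com,b.com}
Op 11: tick 2 -> clock=7.
Op 12: tick 2 -> clock=9.
Op 13: tick 1 -> clock=10.
Op 14: tick 2 -> clock=12.
Op 15: tick 2 -> clock=14.
Op 16: insert a.com -> 10.0.0.1 (expiry=14+2=16). clock=14
Op 17: tick 1 -> clock=15.
Op 18: insert a.com -> 10.0.0.3 (expiry=15+1=16). clock=15
Op 19: insert a.com -> 10.0.0.4 (expiry=15+2=17). clock=15
Op 20: tick 1 -> clock=16.
Op 21: insert b.com -> 10.0.0.5 (expiry=16+1=17). clock=16
Op 22: insert a.com -> 10.0.0.4 (expiry=16+1=17). clock=16
Op 23: insert b.com -> 10.0.0.2 (expiry=16+1=17). clock=16
Op 24: tick 2 -> clock=18. purged={a.com,b.com}
Final clock = 18
Final cache (unexpired): {} -> size=0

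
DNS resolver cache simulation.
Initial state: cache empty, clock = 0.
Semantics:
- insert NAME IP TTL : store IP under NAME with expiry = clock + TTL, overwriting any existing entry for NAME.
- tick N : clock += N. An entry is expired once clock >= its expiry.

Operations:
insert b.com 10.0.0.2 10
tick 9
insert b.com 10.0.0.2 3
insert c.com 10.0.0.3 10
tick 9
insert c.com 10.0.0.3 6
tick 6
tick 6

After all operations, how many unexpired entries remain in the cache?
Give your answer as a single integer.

Answer: 0

Derivation:
Op 1: insert b.com -> 10.0.0.2 (expiry=0+10=10). clock=0
Op 2: tick 9 -> clock=9.
Op 3: insert b.com -> 10.0.0.2 (expiry=9+3=12). clock=9
Op 4: insert c.com -> 10.0.0.3 (expiry=9+10=19). clock=9
Op 5: tick 9 -> clock=18. purged={b.com}
Op 6: insert c.com -> 10.0.0.3 (expiry=18+6=24). clock=18
Op 7: tick 6 -> clock=24. purged={c.com}
Op 8: tick 6 -> clock=30.
Final cache (unexpired): {} -> size=0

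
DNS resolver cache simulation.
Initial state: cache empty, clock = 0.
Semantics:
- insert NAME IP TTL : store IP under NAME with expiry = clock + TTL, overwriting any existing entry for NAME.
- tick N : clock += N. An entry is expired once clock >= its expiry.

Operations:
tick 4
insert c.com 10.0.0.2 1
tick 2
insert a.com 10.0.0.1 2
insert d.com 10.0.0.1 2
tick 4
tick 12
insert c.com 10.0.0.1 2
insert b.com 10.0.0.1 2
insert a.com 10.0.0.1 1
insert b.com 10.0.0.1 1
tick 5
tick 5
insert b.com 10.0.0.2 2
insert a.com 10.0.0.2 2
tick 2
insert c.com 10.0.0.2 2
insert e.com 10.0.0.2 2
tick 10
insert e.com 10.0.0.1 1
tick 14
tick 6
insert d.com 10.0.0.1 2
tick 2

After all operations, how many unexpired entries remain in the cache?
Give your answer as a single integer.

Op 1: tick 4 -> clock=4.
Op 2: insert c.com -> 10.0.0.2 (expiry=4+1=5). clock=4
Op 3: tick 2 -> clock=6. purged={c.com}
Op 4: insert a.com -> 10.0.0.1 (expiry=6+2=8). clock=6
Op 5: insert d.com -> 10.0.0.1 (expiry=6+2=8). clock=6
Op 6: tick 4 -> clock=10. purged={a.com,d.com}
Op 7: tick 12 -> clock=22.
Op 8: insert c.com -> 10.0.0.1 (expiry=22+2=24). clock=22
Op 9: insert b.com -> 10.0.0.1 (expiry=22+2=24). clock=22
Op 10: insert a.com -> 10.0.0.1 (expiry=22+1=23). clock=22
Op 11: insert b.com -> 10.0.0.1 (expiry=22+1=23). clock=22
Op 12: tick 5 -> clock=27. purged={a.com,b.com,c.com}
Op 13: tick 5 -> clock=32.
Op 14: insert b.com -> 10.0.0.2 (expiry=32+2=34). clock=32
Op 15: insert a.com -> 10.0.0.2 (expiry=32+2=34). clock=32
Op 16: tick 2 -> clock=34. purged={a.com,b.com}
Op 17: insert c.com -> 10.0.0.2 (expiry=34+2=36). clock=34
Op 18: insert e.com -> 10.0.0.2 (expiry=34+2=36). clock=34
Op 19: tick 10 -> clock=44. purged={c.com,e.com}
Op 20: insert e.com -> 10.0.0.1 (expiry=44+1=45). clock=44
Op 21: tick 14 -> clock=58. purged={e.com}
Op 22: tick 6 -> clock=64.
Op 23: insert d.com -> 10.0.0.1 (expiry=64+2=66). clock=64
Op 24: tick 2 -> clock=66. purged={d.com}
Final cache (unexpired): {} -> size=0

Answer: 0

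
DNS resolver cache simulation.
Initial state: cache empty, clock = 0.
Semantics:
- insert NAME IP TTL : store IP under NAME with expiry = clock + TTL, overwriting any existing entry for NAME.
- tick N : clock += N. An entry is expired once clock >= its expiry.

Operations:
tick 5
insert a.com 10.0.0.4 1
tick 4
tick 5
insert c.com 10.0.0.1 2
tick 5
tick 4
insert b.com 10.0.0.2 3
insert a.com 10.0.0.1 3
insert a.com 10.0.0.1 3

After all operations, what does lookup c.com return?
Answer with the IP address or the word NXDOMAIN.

Op 1: tick 5 -> clock=5.
Op 2: insert a.com -> 10.0.0.4 (expiry=5+1=6). clock=5
Op 3: tick 4 -> clock=9. purged={a.com}
Op 4: tick 5 -> clock=14.
Op 5: insert c.com -> 10.0.0.1 (expiry=14+2=16). clock=14
Op 6: tick 5 -> clock=19. purged={c.com}
Op 7: tick 4 -> clock=23.
Op 8: insert b.com -> 10.0.0.2 (expiry=23+3=26). clock=23
Op 9: insert a.com -> 10.0.0.1 (expiry=23+3=26). clock=23
Op 10: insert a.com -> 10.0.0.1 (expiry=23+3=26). clock=23
lookup c.com: not in cache (expired or never inserted)

Answer: NXDOMAIN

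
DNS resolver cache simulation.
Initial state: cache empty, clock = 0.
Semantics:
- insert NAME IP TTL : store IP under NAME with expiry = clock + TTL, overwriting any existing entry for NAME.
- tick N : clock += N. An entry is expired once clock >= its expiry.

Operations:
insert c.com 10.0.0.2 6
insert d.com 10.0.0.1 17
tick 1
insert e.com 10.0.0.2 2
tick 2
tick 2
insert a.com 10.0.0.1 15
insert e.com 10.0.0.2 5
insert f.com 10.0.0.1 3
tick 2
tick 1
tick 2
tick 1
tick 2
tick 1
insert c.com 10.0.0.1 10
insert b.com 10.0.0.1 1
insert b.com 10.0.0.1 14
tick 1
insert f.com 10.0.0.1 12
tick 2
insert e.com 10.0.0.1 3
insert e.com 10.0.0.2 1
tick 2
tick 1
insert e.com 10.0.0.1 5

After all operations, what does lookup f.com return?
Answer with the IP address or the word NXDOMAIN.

Op 1: insert c.com -> 10.0.0.2 (expiry=0+6=6). clock=0
Op 2: insert d.com -> 10.0.0.1 (expiry=0+17=17). clock=0
Op 3: tick 1 -> clock=1.
Op 4: insert e.com -> 10.0.0.2 (expiry=1+2=3). clock=1
Op 5: tick 2 -> clock=3. purged={e.com}
Op 6: tick 2 -> clock=5.
Op 7: insert a.com -> 10.0.0.1 (expiry=5+15=20). clock=5
Op 8: insert e.com -> 10.0.0.2 (expiry=5+5=10). clock=5
Op 9: insert f.com -> 10.0.0.1 (expiry=5+3=8). clock=5
Op 10: tick 2 -> clock=7. purged={c.com}
Op 11: tick 1 -> clock=8. purged={f.com}
Op 12: tick 2 -> clock=10. purged={e.com}
Op 13: tick 1 -> clock=11.
Op 14: tick 2 -> clock=13.
Op 15: tick 1 -> clock=14.
Op 16: insert c.com -> 10.0.0.1 (expiry=14+10=24). clock=14
Op 17: insert b.com -> 10.0.0.1 (expiry=14+1=15). clock=14
Op 18: insert b.com -> 10.0.0.1 (expiry=14+14=28). clock=14
Op 19: tick 1 -> clock=15.
Op 20: insert f.com -> 10.0.0.1 (expiry=15+12=27). clock=15
Op 21: tick 2 -> clock=17. purged={d.com}
Op 22: insert e.com -> 10.0.0.1 (expiry=17+3=20). clock=17
Op 23: insert e.com -> 10.0.0.2 (expiry=17+1=18). clock=17
Op 24: tick 2 -> clock=19. purged={e.com}
Op 25: tick 1 -> clock=20. purged={a.com}
Op 26: insert e.com -> 10.0.0.1 (expiry=20+5=25). clock=20
lookup f.com: present, ip=10.0.0.1 expiry=27 > clock=20

Answer: 10.0.0.1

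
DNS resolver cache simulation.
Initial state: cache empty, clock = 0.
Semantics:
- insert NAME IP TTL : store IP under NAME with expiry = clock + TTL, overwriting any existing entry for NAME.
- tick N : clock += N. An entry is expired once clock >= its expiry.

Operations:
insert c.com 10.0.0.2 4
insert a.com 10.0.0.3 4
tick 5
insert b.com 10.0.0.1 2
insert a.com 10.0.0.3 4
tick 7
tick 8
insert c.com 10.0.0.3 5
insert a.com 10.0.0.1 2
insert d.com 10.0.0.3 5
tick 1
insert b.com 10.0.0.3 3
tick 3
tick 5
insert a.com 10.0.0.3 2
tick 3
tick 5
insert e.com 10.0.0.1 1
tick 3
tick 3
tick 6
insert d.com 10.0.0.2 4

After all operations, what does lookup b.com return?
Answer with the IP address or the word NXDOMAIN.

Op 1: insert c.com -> 10.0.0.2 (expiry=0+4=4). clock=0
Op 2: insert a.com -> 10.0.0.3 (expiry=0+4=4). clock=0
Op 3: tick 5 -> clock=5. purged={a.com,c.com}
Op 4: insert b.com -> 10.0.0.1 (expiry=5+2=7). clock=5
Op 5: insert a.com -> 10.0.0.3 (expiry=5+4=9). clock=5
Op 6: tick 7 -> clock=12. purged={a.com,b.com}
Op 7: tick 8 -> clock=20.
Op 8: insert c.com -> 10.0.0.3 (expiry=20+5=25). clock=20
Op 9: insert a.com -> 10.0.0.1 (expiry=20+2=22). clock=20
Op 10: insert d.com -> 10.0.0.3 (expiry=20+5=25). clock=20
Op 11: tick 1 -> clock=21.
Op 12: insert b.com -> 10.0.0.3 (expiry=21+3=24). clock=21
Op 13: tick 3 -> clock=24. purged={a.com,b.com}
Op 14: tick 5 -> clock=29. purged={c.com,d.com}
Op 15: insert a.com -> 10.0.0.3 (expiry=29+2=31). clock=29
Op 16: tick 3 -> clock=32. purged={a.com}
Op 17: tick 5 -> clock=37.
Op 18: insert e.com -> 10.0.0.1 (expiry=37+1=38). clock=37
Op 19: tick 3 -> clock=40. purged={e.com}
Op 20: tick 3 -> clock=43.
Op 21: tick 6 -> clock=49.
Op 22: insert d.com -> 10.0.0.2 (expiry=49+4=53). clock=49
lookup b.com: not in cache (expired or never inserted)

Answer: NXDOMAIN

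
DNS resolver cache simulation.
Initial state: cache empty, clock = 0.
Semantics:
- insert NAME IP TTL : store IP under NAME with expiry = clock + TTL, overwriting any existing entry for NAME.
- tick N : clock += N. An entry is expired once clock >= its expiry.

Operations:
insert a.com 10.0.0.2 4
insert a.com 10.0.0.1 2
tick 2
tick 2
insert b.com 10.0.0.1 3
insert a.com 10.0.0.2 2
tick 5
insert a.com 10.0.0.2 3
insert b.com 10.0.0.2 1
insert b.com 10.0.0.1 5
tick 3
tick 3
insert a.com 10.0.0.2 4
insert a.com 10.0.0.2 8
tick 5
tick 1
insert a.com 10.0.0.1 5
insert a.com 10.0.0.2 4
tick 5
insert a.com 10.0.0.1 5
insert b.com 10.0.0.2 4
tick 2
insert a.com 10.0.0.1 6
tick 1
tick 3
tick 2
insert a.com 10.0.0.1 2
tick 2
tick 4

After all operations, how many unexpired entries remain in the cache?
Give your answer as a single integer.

Op 1: insert a.com -> 10.0.0.2 (expiry=0+4=4). clock=0
Op 2: insert a.com -> 10.0.0.1 (expiry=0+2=2). clock=0
Op 3: tick 2 -> clock=2. purged={a.com}
Op 4: tick 2 -> clock=4.
Op 5: insert b.com -> 10.0.0.1 (expiry=4+3=7). clock=4
Op 6: insert a.com -> 10.0.0.2 (expiry=4+2=6). clock=4
Op 7: tick 5 -> clock=9. purged={a.com,b.com}
Op 8: insert a.com -> 10.0.0.2 (expiry=9+3=12). clock=9
Op 9: insert b.com -> 10.0.0.2 (expiry=9+1=10). clock=9
Op 10: insert b.com -> 10.0.0.1 (expiry=9+5=14). clock=9
Op 11: tick 3 -> clock=12. purged={a.com}
Op 12: tick 3 -> clock=15. purged={b.com}
Op 13: insert a.com -> 10.0.0.2 (expiry=15+4=19). clock=15
Op 14: insert a.com -> 10.0.0.2 (expiry=15+8=23). clock=15
Op 15: tick 5 -> clock=20.
Op 16: tick 1 -> clock=21.
Op 17: insert a.com -> 10.0.0.1 (expiry=21+5=26). clock=21
Op 18: insert a.com -> 10.0.0.2 (expiry=21+4=25). clock=21
Op 19: tick 5 -> clock=26. purged={a.com}
Op 20: insert a.com -> 10.0.0.1 (expiry=26+5=31). clock=26
Op 21: insert b.com -> 10.0.0.2 (expiry=26+4=30). clock=26
Op 22: tick 2 -> clock=28.
Op 23: insert a.com -> 10.0.0.1 (expiry=28+6=34). clock=28
Op 24: tick 1 -> clock=29.
Op 25: tick 3 -> clock=32. purged={b.com}
Op 26: tick 2 -> clock=34. purged={a.com}
Op 27: insert a.com -> 10.0.0.1 (expiry=34+2=36). clock=34
Op 28: tick 2 -> clock=36. purged={a.com}
Op 29: tick 4 -> clock=40.
Final cache (unexpired): {} -> size=0

Answer: 0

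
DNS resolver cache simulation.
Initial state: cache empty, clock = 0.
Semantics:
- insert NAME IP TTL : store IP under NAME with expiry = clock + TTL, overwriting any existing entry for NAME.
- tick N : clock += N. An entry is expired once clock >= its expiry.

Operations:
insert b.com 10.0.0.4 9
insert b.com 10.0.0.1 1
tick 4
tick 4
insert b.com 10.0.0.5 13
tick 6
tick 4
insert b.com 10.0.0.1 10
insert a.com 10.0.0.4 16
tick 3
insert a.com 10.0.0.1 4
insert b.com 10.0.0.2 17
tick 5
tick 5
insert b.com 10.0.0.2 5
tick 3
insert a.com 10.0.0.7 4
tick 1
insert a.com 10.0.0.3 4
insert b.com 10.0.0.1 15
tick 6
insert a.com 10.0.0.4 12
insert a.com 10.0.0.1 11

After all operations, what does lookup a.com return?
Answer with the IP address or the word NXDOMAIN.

Op 1: insert b.com -> 10.0.0.4 (expiry=0+9=9). clock=0
Op 2: insert b.com -> 10.0.0.1 (expiry=0+1=1). clock=0
Op 3: tick 4 -> clock=4. purged={b.com}
Op 4: tick 4 -> clock=8.
Op 5: insert b.com -> 10.0.0.5 (expiry=8+13=21). clock=8
Op 6: tick 6 -> clock=14.
Op 7: tick 4 -> clock=18.
Op 8: insert b.com -> 10.0.0.1 (expiry=18+10=28). clock=18
Op 9: insert a.com -> 10.0.0.4 (expiry=18+16=34). clock=18
Op 10: tick 3 -> clock=21.
Op 11: insert a.com -> 10.0.0.1 (expiry=21+4=25). clock=21
Op 12: insert b.com -> 10.0.0.2 (expiry=21+17=38). clock=21
Op 13: tick 5 -> clock=26. purged={a.com}
Op 14: tick 5 -> clock=31.
Op 15: insert b.com -> 10.0.0.2 (expiry=31+5=36). clock=31
Op 16: tick 3 -> clock=34.
Op 17: insert a.com -> 10.0.0.7 (expiry=34+4=38). clock=34
Op 18: tick 1 -> clock=35.
Op 19: insert a.com -> 10.0.0.3 (expiry=35+4=39). clock=35
Op 20: insert b.com -> 10.0.0.1 (expiry=35+15=50). clock=35
Op 21: tick 6 -> clock=41. purged={a.com}
Op 22: insert a.com -> 10.0.0.4 (expiry=41+12=53). clock=41
Op 23: insert a.com -> 10.0.0.1 (expiry=41+11=52). clock=41
lookup a.com: present, ip=10.0.0.1 expiry=52 > clock=41

Answer: 10.0.0.1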